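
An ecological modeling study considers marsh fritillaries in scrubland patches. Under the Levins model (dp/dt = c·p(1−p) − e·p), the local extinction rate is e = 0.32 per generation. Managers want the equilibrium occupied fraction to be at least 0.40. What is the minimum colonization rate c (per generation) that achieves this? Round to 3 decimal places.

0.533

p* = 1 − e/c ≥ 0.40 requires e/c ≤ 0.6000, i.e. c ≥ e/0.6000.
c_min = 0.32/0.6000 = 0.5333.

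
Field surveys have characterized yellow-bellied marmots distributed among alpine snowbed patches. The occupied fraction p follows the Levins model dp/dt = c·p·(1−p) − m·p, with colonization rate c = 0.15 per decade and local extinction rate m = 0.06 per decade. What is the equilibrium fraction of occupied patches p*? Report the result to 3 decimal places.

Setting dp/dt = 0 and dividing through by p* gives c·(1−p*) = m.
So p* = 1 − m/c = 1 − 0.06/0.15 = 1 − 0.4000 = 0.6000.

0.600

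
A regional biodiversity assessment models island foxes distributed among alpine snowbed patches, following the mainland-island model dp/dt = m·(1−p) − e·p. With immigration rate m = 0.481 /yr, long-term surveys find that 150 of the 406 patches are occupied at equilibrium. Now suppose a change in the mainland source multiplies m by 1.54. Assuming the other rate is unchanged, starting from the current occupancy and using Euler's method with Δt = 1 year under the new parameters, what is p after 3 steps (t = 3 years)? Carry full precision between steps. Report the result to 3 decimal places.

Observed p* = 150/406 = 0.36946.
Balance m(1−p*) = e·p* gives e = m(1−p*)/p* = 0.481×0.63054/0.36946 = 0.82091.
Starting from p₀ = 0.36946; update p ← p + (dp/dt)·Δt with the new parameters.
  1  |  dp/dt·Δt = +0.163777  |  p_1 = 0.533235
  2  |  dp/dt·Δt = -0.091985  |  p_2 = 0.441250
  3  |  dp/dt·Δt = +0.051663  |  p_3 = 0.492913

0.493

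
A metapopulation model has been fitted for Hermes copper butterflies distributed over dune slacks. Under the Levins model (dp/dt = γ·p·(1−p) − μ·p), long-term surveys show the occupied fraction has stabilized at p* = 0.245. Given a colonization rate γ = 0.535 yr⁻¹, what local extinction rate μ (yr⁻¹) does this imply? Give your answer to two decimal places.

0.40

At equilibrium γ(1−p*) = μ.
μ = 0.535 × (1 − 0.245) = 0.535 × 0.7550 = 0.4039.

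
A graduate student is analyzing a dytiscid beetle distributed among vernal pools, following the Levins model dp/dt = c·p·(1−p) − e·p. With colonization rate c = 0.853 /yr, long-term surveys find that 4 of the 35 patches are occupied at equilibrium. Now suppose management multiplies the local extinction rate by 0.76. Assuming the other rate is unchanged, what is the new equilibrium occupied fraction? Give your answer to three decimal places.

0.327

Observed p* = 4/35 = 0.11429.
Balance c(1−p*) = e gives e = 0.853×(1 − 0.11429) = 0.75551.
New p* = 1 − e/c = 1 − 0.57419/0.85300 = 0.32686.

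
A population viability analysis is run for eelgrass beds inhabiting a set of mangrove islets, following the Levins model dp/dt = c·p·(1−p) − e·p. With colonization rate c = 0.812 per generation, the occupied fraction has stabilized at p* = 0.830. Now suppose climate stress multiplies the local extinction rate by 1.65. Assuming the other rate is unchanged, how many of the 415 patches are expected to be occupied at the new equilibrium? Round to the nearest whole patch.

Balance c(1−p*) = e gives e = 0.812×(1 − 0.83000) = 0.13804.
New p* = 1 − e/c = 1 − 0.22777/0.81200 = 0.71950.
Expected occupied = 415 × 0.71950 = 298.59 ≈ 299.

299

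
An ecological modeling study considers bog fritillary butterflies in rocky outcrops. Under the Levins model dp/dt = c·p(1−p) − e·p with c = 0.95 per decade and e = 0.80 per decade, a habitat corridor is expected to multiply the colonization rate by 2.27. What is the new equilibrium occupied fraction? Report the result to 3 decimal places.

0.629

Before: p* = 1 − 0.80/0.95 = 0.1579.
After the change, c = 2.1565, e = 0.8, so p* = 1 − 0.8/2.1565 = 0.6290.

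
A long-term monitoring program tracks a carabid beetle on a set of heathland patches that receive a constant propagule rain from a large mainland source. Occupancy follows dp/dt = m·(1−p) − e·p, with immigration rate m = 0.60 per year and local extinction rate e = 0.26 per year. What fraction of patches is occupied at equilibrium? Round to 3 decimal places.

0.698

At equilibrium the propagule rain into empty patches balances local extinction: m(1−p*) = e·p*.
p* = m/(m+e) = 0.60/(0.60+0.26) = 0.60/0.8600 = 0.6977.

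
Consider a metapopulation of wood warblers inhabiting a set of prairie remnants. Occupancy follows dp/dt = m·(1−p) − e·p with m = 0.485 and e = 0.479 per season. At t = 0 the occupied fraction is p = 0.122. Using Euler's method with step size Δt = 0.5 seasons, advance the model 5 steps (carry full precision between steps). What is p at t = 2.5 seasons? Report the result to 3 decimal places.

Update rule: p ← p + [m·(1−p) − e·p]·Δt with Δt = 0.5.
  1  |  dp/dt·Δt = +0.183696  |  p_1 = 0.305696
  2  |  dp/dt·Δt = +0.095155  |  p_2 = 0.400851
  3  |  dp/dt·Δt = +0.049290  |  p_3 = 0.450141
  4  |  dp/dt·Δt = +0.025532  |  p_4 = 0.475673
  5  |  dp/dt·Δt = +0.013226  |  p_5 = 0.488899

0.489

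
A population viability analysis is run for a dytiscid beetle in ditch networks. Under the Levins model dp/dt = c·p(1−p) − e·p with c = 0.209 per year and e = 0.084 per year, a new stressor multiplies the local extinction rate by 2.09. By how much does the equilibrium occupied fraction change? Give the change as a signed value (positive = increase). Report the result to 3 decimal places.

Before: p* = 1 − 0.084/0.209 = 0.5981.
After the change, c = 0.209, e = 0.17556, so p* = 1 − 0.17556/0.209 = 0.1600.
Δp* = 0.1600 − 0.5981 = -0.4381.

-0.438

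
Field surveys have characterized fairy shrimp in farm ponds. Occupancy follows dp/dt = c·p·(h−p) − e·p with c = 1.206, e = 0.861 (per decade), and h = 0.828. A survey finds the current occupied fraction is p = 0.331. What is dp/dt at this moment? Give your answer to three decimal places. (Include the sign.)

Colonization term: c·p·(h−p) = 1.206×0.331×0.4970 = 0.19840.
Extinction term: e·p = 0.28499.
dp/dt = 0.19840 − 0.28499 = -0.08660.

-0.087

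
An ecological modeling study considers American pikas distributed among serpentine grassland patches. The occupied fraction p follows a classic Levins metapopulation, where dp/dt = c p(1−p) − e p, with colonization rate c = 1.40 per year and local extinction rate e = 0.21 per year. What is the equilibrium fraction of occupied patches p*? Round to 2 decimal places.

At equilibrium, colonization balances extinction: c·p*·(1−p*) = e·p*.
So p* = 1 − e/c = 1 − 0.21/1.40 = 1 − 0.1500 = 0.8500.

0.85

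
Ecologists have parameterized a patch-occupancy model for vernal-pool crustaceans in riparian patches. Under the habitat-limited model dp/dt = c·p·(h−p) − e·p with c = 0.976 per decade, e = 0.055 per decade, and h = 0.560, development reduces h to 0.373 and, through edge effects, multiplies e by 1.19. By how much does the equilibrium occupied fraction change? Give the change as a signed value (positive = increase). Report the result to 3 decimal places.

Before: p* = h − e/c = 0.560 − 0.055/0.976 = 0.560 − 0.0564 = 0.5036.
After: c = 0.976, e = 0.06545, h = 0.373; p* = 0.373 − 0.06545/0.976 = 0.3059.
Δp* = 0.3059 − 0.5036 = -0.1977.

-0.198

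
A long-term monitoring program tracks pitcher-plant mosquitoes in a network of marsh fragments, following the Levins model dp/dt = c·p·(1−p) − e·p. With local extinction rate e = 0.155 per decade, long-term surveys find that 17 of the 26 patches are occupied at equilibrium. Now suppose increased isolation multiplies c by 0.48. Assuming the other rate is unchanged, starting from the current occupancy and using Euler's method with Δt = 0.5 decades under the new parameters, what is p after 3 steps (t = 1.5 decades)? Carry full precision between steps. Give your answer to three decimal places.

0.583

Observed p* = 17/26 = 0.65385.
Balance c(1−p*) = e gives c = e/(1 − 0.65385) = 0.155/0.34615 = 0.44778.
Starting from p₀ = 0.65385; update p ← p + (dp/dt)·Δt with the new parameters.
p: 0.65385 → 0.62750  (Δp = -0.02635)
p: 0.62750 → 0.60398  (Δp = -0.02351)
p: 0.60398 → 0.58288  (Δp = -0.02110)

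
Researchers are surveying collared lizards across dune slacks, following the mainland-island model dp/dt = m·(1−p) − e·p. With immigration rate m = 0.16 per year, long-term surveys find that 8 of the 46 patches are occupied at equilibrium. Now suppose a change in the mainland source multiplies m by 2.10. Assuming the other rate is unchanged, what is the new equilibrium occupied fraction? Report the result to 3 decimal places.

0.307

Observed p* = 8/46 = 0.17391.
Balance m(1−p*) = e·p* gives e = m(1−p*)/p* = 0.16×0.82609/0.17391 = 0.76002.
New p* = m/(m+e) = 0.33600/(0.33600+0.76002) = 0.30656.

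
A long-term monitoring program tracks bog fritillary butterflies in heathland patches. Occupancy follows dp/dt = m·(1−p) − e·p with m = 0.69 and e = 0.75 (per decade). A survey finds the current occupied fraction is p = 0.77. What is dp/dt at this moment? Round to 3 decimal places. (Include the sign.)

Colonization term: m·(1−p) = 0.69×0.2300 = 0.15870.
Extinction term: e·p = 0.57750.
dp/dt = 0.15870 − 0.57750 = -0.41880.

-0.419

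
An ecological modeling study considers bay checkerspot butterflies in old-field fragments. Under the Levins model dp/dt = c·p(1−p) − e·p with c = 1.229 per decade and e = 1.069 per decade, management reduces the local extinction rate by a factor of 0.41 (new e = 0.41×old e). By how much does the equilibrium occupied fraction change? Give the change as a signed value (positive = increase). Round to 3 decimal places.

Before: p* = 1 − 1.069/1.229 = 0.1302.
After the change, c = 1.229, e = 0.43829, so p* = 1 − 0.43829/1.229 = 0.6434.
Δp* = 0.6434 − 0.1302 = +0.5132.

0.513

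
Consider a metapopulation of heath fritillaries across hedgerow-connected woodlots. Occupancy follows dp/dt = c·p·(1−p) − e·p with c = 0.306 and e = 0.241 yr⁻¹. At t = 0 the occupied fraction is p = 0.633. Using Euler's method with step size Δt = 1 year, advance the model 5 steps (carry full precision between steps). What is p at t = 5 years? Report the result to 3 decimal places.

0.392

Update rule: p ← p + [c·p·(1−p) − e·p]·Δt with Δt = 1.
  1  |  dp/dt·Δt = -0.081466  |  p_1 = 0.551534
  2  |  dp/dt·Δt = -0.057232  |  p_2 = 0.494302
  3  |  dp/dt·Δt = -0.042637  |  p_3 = 0.451665
  4  |  dp/dt·Δt = -0.033066  |  p_4 = 0.418599
  5  |  dp/dt·Δt = -0.026410  |  p_5 = 0.392189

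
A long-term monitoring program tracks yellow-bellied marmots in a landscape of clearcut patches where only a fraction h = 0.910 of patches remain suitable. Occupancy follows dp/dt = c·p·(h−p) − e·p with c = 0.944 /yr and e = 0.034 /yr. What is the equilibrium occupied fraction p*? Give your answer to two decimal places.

0.87

Setting dp/dt = 0 and dividing by p* gives c·(h−p*) = e.
So p* = h − e/c = 0.910 − 0.034/0.944 = 0.910 − 0.0360 = 0.8740.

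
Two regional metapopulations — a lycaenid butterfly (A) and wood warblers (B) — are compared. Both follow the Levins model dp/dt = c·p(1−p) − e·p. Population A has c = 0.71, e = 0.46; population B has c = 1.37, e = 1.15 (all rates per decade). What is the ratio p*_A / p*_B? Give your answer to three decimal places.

2.193

A: p*_A = 1 − 0.46/0.71 = 0.3521.
B: p*_B = 1 − 1.15/1.37 = 0.1606.
p*_A / p*_B = 0.3521/0.1606 = 2.1927.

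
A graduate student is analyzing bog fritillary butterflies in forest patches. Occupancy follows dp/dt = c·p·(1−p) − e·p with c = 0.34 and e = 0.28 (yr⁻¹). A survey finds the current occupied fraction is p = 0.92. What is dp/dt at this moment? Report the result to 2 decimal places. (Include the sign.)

Colonization term: c·p·(1−p) = 0.34×0.92×0.0800 = 0.02502.
Extinction term: e·p = 0.25760.
dp/dt = 0.02502 − 0.25760 = -0.23258.

-0.23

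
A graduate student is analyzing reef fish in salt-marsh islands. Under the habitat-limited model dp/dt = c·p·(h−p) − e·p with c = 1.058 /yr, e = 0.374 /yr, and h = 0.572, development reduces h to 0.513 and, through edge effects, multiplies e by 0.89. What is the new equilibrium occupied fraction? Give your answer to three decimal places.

0.198

Before: p* = h − e/c = 0.572 − 0.374/1.058 = 0.572 − 0.3535 = 0.2185.
After: c = 1.058, e = 0.33286, h = 0.513; p* = 0.513 − 0.33286/1.058 = 0.1984.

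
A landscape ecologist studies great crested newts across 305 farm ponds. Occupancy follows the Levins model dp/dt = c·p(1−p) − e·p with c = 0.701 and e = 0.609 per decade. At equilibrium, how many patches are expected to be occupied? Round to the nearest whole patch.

p* = 1 − e/c = 1 − 0.609/0.701 = 0.1312.
Expected occupied patches = N × p* = 305 × 0.1312 = 40.03 ≈ 40.

40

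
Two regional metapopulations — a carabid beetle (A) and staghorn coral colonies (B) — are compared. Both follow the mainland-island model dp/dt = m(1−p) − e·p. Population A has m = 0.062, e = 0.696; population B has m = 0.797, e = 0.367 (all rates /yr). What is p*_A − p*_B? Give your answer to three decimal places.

A: p*_A = m/(m+e) = 0.062/0.7580 = 0.0818.
B: p*_B = 0.797/1.1640 = 0.6847.
p*_A − p*_B = 0.0818 − 0.6847 = -0.6029.

-0.603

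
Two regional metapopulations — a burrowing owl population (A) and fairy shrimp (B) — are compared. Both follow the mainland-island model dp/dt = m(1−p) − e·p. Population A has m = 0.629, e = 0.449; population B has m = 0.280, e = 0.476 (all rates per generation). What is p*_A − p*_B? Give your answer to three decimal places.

0.213

A: p*_A = m/(m+e) = 0.629/1.0780 = 0.5835.
B: p*_B = 0.280/0.7560 = 0.3704.
p*_A − p*_B = 0.5835 − 0.3704 = 0.2131.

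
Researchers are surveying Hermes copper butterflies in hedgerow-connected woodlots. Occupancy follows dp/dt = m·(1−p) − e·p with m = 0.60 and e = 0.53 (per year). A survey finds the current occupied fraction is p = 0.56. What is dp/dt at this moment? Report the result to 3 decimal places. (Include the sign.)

-0.033

Colonization term: m·(1−p) = 0.60×0.4400 = 0.26400.
Extinction term: e·p = 0.29680.
dp/dt = 0.26400 − 0.29680 = -0.03280.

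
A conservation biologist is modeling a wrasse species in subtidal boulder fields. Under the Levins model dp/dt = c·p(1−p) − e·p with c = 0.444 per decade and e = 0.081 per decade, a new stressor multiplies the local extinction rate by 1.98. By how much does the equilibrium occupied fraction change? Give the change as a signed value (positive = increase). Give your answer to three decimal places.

Before: p* = 1 − 0.081/0.444 = 0.8176.
After the change, c = 0.444, e = 0.16038, so p* = 1 − 0.16038/0.444 = 0.6388.
Δp* = 0.6388 − 0.8176 = -0.1788.

-0.179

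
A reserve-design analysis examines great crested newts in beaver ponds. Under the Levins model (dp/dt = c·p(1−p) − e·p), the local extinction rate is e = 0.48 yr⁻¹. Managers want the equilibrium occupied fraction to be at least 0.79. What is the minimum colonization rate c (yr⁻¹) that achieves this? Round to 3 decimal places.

p* = 1 − e/c ≥ 0.79 requires e/c ≤ 0.2100, i.e. c ≥ e/0.2100.
c_min = 0.48/0.2100 = 2.2857.

2.286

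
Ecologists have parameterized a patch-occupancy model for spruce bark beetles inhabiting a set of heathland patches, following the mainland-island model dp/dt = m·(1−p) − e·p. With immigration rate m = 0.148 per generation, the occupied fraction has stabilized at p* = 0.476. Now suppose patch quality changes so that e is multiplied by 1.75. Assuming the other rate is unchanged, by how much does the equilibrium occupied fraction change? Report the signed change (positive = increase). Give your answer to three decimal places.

Balance m(1−p*) = e·p* gives e = m(1−p*)/p* = 0.148×0.52400/0.47600 = 0.16292.
New p* = m/(m+e) = 0.14800/(0.14800+0.28511) = 0.34171.
Δp* = 0.34171 − 0.47600 = -0.13429.

-0.134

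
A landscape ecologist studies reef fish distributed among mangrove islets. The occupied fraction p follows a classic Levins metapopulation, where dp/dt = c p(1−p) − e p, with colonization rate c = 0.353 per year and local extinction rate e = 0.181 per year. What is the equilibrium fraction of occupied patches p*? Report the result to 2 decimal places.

At equilibrium, colonization balances extinction: c·p*·(1−p*) = e·p*.
So p* = 1 − e/c = 1 − 0.181/0.353 = 1 − 0.5127 = 0.4873.

0.49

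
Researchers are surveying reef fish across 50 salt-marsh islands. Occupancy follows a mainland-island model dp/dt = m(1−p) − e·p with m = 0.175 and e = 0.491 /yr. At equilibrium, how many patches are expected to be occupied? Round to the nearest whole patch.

p* = m/(m+e) = 0.175/0.6660 = 0.2628.
Expected occupied patches = N × p* = 50 × 0.2628 = 13.14 ≈ 13.

13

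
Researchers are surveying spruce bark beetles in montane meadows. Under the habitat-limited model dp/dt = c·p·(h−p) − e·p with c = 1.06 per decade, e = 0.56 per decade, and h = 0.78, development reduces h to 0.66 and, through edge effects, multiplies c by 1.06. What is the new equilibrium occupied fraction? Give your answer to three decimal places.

0.162

Before: p* = h − e/c = 0.78 − 0.56/1.06 = 0.78 − 0.5283 = 0.2517.
After: c = 1.1236, e = 0.56, h = 0.66; p* = 0.66 − 0.56/1.1236 = 0.1616.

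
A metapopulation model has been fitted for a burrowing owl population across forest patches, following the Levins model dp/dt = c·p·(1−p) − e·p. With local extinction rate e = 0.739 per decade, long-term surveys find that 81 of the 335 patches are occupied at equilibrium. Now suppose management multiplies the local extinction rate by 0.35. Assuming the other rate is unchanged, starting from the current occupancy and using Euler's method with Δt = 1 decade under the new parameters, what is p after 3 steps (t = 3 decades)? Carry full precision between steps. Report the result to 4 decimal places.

0.6063

Observed p* = 81/335 = 0.24179.
Balance c(1−p*) = e gives c = e/(1 − 0.24179) = 0.739/0.75821 = 0.97467.
Starting from p₀ = 0.24179; update p ← p + (dp/dt)·Δt with the new parameters.
p: 0.24179 → 0.35794  (Δp = +0.11614)
p: 0.35794 → 0.48935  (Δp = +0.13142)
p: 0.48935 → 0.60634  (Δp = +0.11699)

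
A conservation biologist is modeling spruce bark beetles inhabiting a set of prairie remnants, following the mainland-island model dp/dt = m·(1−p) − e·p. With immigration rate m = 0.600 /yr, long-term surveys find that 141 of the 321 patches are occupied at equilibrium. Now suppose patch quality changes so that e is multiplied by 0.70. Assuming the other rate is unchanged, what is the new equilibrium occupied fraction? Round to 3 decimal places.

0.528

Observed p* = 141/321 = 0.43925.
Balance m(1−p*) = e·p* gives e = m(1−p*)/p* = 0.600×0.56075/0.43925 = 0.76596.
New p* = m/(m+e) = 0.60000/(0.60000+0.53617) = 0.52809.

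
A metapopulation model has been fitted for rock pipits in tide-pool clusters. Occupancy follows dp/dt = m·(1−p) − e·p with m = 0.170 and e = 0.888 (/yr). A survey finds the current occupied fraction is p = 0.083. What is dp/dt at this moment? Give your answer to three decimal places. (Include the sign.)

Colonization term: m·(1−p) = 0.170×0.9170 = 0.15589.
Extinction term: e·p = 0.07370.
dp/dt = 0.15589 − 0.07370 = 0.08219.

0.082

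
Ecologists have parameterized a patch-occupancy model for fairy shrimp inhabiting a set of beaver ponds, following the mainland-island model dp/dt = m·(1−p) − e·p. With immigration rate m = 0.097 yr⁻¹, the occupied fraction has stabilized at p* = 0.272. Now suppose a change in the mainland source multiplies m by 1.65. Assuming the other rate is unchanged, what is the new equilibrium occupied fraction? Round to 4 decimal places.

0.3814

Balance m(1−p*) = e·p* gives e = m(1−p*)/p* = 0.097×0.72800/0.27200 = 0.25962.
New p* = m/(m+e) = 0.16005/(0.16005+0.25962) = 0.38137.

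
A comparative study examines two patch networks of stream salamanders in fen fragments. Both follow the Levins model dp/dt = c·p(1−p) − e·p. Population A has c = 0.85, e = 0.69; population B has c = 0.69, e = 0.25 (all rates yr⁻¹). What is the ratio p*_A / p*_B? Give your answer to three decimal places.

0.295

A: p*_A = 1 − 0.69/0.85 = 0.1882.
B: p*_B = 1 − 0.25/0.69 = 0.6377.
p*_A / p*_B = 0.1882/0.6377 = 0.2952.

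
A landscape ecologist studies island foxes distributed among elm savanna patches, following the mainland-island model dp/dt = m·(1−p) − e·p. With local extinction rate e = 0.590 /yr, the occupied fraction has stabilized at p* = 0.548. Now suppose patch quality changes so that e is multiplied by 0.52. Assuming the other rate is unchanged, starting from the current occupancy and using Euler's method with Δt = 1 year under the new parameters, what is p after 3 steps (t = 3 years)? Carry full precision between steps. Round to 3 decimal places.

Balance m(1−p*) = e·p* gives m = e·p*/(1−p*) = 0.590×0.54800/0.45200 = 0.71531.
Starting from p₀ = 0.54800; update p ← p + (dp/dt)·Δt with the new parameters.
p: 0.54800 → 0.70319  (Δp = +0.15519)
p: 0.70319 → 0.69976  (Δp = -0.00343)
p: 0.69976 → 0.69984  (Δp = +0.00008)

0.700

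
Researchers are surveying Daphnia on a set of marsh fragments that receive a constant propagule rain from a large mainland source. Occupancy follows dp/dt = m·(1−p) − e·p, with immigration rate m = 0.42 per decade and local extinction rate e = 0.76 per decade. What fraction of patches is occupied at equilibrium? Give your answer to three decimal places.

0.356

Setting dp/dt = 0: m − m·p* = e·p*, so m = (m+e)·p*.
p* = m/(m+e) = 0.42/(0.42+0.76) = 0.42/1.1800 = 0.3559.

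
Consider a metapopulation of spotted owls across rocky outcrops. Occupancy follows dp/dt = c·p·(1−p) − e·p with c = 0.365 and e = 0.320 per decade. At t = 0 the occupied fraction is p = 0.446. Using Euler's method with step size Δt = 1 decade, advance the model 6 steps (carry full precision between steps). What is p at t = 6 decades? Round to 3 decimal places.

0.265

Update rule: p ← p + [c·p·(1−p) − e·p]·Δt with Δt = 1.
t = 1: p = 0.44600 + (-0.05253) = 0.39347
t = 2: p = 0.39347 + (-0.03880) = 0.35466
t = 3: p = 0.35466 + (-0.02995) = 0.32471
t = 4: p = 0.32471 + (-0.02387) = 0.30084
t = 5: p = 0.30084 + (-0.01950) = 0.28134
t = 6: p = 0.28134 + (-0.01623) = 0.26511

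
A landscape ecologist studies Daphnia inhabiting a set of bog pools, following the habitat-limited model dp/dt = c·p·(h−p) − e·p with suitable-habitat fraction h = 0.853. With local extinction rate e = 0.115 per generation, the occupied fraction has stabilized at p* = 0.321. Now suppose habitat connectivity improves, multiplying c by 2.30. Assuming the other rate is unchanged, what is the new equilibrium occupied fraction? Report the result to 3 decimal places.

0.622

Balance c(h−p*) = e gives c = e/(0.853 − 0.32100) = 0.115/0.53200 = 0.21617.
New p* = 0.853 − e/c = 0.853 − 0.11500/0.49719 = 0.62170.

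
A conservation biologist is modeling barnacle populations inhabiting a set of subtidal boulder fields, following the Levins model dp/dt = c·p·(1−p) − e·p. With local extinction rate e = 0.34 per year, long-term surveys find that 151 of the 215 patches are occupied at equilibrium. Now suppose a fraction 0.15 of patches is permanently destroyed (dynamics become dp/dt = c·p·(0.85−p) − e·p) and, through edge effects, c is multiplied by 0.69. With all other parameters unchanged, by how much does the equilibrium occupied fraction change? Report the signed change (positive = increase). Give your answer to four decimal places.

-0.2837

Observed p* = 151/215 = 0.70233.
Balance c(1−p*) = e gives c = e/(1 − 0.70233) = 0.34/0.29767 = 1.14220.
New p* = 0.85 − e/c = 0.85 − 0.34000/0.78812 = 0.41859.
Δp* = 0.41859 − 0.70233 = -0.28374.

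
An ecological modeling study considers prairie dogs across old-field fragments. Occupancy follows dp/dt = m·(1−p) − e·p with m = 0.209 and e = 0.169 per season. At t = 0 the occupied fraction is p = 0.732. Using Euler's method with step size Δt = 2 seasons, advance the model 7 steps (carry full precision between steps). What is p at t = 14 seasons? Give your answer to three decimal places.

0.553

Update rule: p ← p + [m·(1−p) − e·p]·Δt with Δt = 2.
step 1: Δp = -0.13539, p = 0.59661
step 2: Δp = -0.03304, p = 0.56357
step 3: Δp = -0.00806, p = 0.55551
step 4: Δp = -0.00197, p = 0.55354
step 5: Δp = -0.00048, p = 0.55306
step 6: Δp = -0.00012, p = 0.55295
step 7: Δp = -0.00003, p = 0.55292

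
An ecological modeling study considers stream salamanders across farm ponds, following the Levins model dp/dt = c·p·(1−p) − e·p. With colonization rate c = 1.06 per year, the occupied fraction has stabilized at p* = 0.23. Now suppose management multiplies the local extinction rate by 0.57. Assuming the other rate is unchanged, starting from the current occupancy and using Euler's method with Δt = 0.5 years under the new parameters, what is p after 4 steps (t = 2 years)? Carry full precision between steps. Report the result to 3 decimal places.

Balance c(1−p*) = e gives e = 1.06×(1 − 0.23000) = 0.81620.
Starting from p₀ = 0.23000; update p ← p + (dp/dt)·Δt with the new parameters.
p: 0.23000 → 0.27036  (Δp = +0.04036)
p: 0.27036 → 0.31202  (Δp = +0.04166)
p: 0.31202 → 0.35321  (Δp = +0.04119)
p: 0.35321 → 0.39213  (Δp = +0.03892)

0.392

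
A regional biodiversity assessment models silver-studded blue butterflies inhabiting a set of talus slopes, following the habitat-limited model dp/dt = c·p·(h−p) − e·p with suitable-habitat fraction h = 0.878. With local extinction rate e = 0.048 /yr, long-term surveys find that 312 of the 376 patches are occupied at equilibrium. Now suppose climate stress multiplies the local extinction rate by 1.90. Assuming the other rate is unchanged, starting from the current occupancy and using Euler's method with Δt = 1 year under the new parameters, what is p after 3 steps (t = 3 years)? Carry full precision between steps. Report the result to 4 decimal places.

0.7867

Observed p* = 312/376 = 0.82979.
Balance c(h−p*) = e gives c = e/(0.878 − 0.82979) = 0.048/0.04821 = 0.99559.
Starting from p₀ = 0.82979; update p ← p + (dp/dt)·Δt with the new parameters.
t = 1: p = 0.82979 + (-0.03585) = 0.79394
t = 2: p = 0.79394 + (-0.00596) = 0.78798
t = 3: p = 0.78798 + (-0.00124) = 0.78674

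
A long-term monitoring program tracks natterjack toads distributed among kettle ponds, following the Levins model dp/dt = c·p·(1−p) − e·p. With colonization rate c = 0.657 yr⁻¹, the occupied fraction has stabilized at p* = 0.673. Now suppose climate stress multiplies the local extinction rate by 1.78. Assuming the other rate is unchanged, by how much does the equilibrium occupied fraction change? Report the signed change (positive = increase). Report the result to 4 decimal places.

-0.2551

Balance c(1−p*) = e gives e = 0.657×(1 − 0.67300) = 0.21484.
New p* = 1 − e/c = 1 − 0.38242/0.65700 = 0.41793.
Δp* = 0.41793 − 0.67300 = -0.25507.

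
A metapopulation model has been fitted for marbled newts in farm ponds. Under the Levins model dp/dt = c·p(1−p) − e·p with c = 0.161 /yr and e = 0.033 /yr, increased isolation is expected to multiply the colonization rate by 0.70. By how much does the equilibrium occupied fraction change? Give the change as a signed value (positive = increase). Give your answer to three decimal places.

Before: p* = 1 − 0.033/0.161 = 0.7950.
After the change, c = 0.1127, e = 0.033, so p* = 1 − 0.033/0.1127 = 0.7072.
Δp* = 0.7072 − 0.7950 = -0.0878.

-0.088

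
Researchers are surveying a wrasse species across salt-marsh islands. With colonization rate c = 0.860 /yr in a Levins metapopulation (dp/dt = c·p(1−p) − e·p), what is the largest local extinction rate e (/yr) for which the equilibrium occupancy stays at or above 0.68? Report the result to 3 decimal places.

1 − e/c ≥ 0.68 ⇒ e ≤ c(1 − 0.68) = 0.860 × 0.3200.
e_max = 0.2752.

0.275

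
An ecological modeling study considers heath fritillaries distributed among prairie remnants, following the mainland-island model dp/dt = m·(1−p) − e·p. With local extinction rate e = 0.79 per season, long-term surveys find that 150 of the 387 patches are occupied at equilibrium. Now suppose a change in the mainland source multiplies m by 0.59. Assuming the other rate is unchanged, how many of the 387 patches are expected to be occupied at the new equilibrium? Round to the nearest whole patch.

Observed p* = 150/387 = 0.38760.
Balance m(1−p*) = e·p* gives m = e·p*/(1−p*) = 0.79×0.38760/0.61240 = 0.50001.
New p* = m/(m+e) = 0.29501/(0.29501+0.79000) = 0.27190.
Expected occupied = 387 × 0.27190 = 105.23 ≈ 105.

105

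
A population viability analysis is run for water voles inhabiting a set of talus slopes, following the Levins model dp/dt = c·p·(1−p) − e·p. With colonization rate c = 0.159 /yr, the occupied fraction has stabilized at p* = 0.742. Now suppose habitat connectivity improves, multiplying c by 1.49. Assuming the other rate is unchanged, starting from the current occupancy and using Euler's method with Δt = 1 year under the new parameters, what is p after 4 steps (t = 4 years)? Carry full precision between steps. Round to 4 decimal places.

Balance c(1−p*) = e gives e = 0.159×(1 − 0.74200) = 0.04102.
Starting from p₀ = 0.74200; update p ← p + (dp/dt)·Δt with the new parameters.
p: 0.74200 → 0.75691  (Δp = +0.01491)
p: 0.75691 → 0.76945  (Δp = +0.01254)
p: 0.76945 → 0.77992  (Δp = +0.01046)
p: 0.77992 → 0.78859  (Δp = +0.00867)

0.7886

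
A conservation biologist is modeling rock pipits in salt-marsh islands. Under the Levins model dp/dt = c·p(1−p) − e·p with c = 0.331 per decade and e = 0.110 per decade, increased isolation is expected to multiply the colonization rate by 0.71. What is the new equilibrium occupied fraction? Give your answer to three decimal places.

0.532

Before: p* = 1 − 0.110/0.331 = 0.6677.
After the change, c = 0.23501, e = 0.11, so p* = 1 − 0.11/0.23501 = 0.5319.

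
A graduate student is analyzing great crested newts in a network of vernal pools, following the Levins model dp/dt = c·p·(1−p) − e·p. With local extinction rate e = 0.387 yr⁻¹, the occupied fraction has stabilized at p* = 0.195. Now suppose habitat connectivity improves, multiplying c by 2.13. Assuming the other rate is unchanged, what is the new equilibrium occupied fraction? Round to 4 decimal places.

Balance c(1−p*) = e gives c = e/(1 − 0.19500) = 0.387/0.80500 = 0.48075.
New p* = 1 − e/c = 1 − 0.38700/1.02400 = 0.62207.

0.6221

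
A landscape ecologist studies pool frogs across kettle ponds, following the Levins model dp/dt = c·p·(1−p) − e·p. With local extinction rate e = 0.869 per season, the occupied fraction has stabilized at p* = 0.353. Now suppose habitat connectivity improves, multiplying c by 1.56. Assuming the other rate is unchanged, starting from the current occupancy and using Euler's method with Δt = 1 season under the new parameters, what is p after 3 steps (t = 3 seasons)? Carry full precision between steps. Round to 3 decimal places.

Balance c(1−p*) = e gives c = e/(1 − 0.35300) = 0.869/0.64700 = 1.34312.
Starting from p₀ = 0.35300; update p ← p + (dp/dt)·Δt with the new parameters.
p: 0.35300 → 0.52478  (Δp = +0.17178)
p: 0.52478 → 0.59128  (Δp = +0.06649)
p: 0.59128 → 0.58382  (Δp = -0.00746)

0.584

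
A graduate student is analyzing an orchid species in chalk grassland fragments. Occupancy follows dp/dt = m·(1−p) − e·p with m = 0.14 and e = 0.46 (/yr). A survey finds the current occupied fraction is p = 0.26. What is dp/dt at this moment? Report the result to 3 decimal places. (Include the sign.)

Colonization term: m·(1−p) = 0.14×0.7400 = 0.10360.
Extinction term: e·p = 0.11960.
dp/dt = 0.10360 − 0.11960 = -0.01600.

-0.016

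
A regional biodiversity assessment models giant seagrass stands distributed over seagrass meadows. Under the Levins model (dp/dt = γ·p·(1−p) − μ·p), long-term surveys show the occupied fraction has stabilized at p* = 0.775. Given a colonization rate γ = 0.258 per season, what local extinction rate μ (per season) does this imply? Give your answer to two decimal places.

0.06

At equilibrium γ(1−p*) = μ.
μ = 0.258 × (1 − 0.775) = 0.258 × 0.2250 = 0.0580.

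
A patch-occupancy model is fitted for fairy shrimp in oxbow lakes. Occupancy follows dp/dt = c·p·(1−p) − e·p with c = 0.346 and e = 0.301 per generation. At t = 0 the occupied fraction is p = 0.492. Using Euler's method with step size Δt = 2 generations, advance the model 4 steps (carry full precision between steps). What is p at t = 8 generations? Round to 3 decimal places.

Update rule: p ← p + [c·p·(1−p) − e·p]·Δt with Δt = 2.
p: 0.49200 → 0.36877  (Δp = -0.12323)
p: 0.36877 → 0.30785  (Δp = -0.06092)
p: 0.30785 → 0.26998  (Δp = -0.03788)
p: 0.26998 → 0.24384  (Δp = -0.02614)

0.244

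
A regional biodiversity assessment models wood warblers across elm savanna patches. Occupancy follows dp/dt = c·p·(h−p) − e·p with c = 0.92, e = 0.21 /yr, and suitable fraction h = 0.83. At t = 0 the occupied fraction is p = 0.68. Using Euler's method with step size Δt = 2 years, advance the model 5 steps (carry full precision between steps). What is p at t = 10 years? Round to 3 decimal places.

Update rule: p ← p + [c·p·(h−p) − e·p]·Δt with Δt = 2.
t = 2: p = 0.68000 + (-0.09792) = 0.58208
t = 4: p = 0.58208 + (+0.02106) = 0.60314
t = 6: p = 0.60314 + (-0.00155) = 0.60159
t = 8: p = 0.60159 + (+0.00017) = 0.60176
t = 10: p = 0.60176 + (-0.00002) = 0.60174

0.602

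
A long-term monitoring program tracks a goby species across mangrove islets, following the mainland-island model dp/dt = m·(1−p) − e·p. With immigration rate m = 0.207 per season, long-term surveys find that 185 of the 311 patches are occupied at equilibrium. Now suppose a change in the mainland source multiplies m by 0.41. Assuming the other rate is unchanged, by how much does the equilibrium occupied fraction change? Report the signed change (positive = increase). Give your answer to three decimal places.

-0.219

Observed p* = 185/311 = 0.59486.
Balance m(1−p*) = e·p* gives e = m(1−p*)/p* = 0.207×0.40514/0.59486 = 0.14098.
New p* = m/(m+e) = 0.08487/(0.08487+0.14098) = 0.37578.
Δp* = 0.37578 − 0.59486 = -0.21908.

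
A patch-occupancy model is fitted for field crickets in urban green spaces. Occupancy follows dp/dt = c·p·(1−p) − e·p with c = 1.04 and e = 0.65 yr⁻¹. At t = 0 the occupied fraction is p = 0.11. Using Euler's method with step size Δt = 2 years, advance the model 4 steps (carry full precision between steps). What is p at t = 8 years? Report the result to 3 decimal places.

Update rule: p ← p + [c·p·(1−p) − e·p]·Δt with Δt = 2.
  1  |  dp/dt·Δt = +0.060632  |  p_1 = 0.170632
  2  |  dp/dt·Δt = +0.072533  |  p_2 = 0.243165
  3  |  dp/dt·Δt = +0.066680  |  p_3 = 0.309845
  4  |  dp/dt·Δt = +0.041991  |  p_4 = 0.351836

0.352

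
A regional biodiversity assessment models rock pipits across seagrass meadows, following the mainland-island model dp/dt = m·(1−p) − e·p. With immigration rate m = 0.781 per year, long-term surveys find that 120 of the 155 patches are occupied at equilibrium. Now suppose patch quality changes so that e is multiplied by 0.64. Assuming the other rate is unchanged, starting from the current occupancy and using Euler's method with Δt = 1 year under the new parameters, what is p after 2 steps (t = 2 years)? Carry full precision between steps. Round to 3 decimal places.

0.842

Observed p* = 120/155 = 0.77419.
Balance m(1−p*) = e·p* gives e = m(1−p*)/p* = 0.781×0.22581/0.77419 = 0.22779.
Starting from p₀ = 0.77419; update p ← p + (dp/dt)·Δt with the new parameters.
step 1: Δp = +0.06349, p = 0.83768
step 2: Δp = +0.00465, p = 0.84233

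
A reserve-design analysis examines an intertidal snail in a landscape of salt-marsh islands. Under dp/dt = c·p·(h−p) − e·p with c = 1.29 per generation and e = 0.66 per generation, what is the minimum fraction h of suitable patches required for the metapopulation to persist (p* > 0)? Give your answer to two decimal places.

0.51

p* = h − e/c is positive only when h > e/c.
h_min = e/c = 0.66/1.29 = 0.5116.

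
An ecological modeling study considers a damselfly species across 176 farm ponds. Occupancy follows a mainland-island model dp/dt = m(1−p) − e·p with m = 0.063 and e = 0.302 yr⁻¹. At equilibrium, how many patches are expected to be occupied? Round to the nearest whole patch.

30

p* = m/(m+e) = 0.063/0.3650 = 0.1726.
Expected occupied patches = N × p* = 176 × 0.1726 = 30.38 ≈ 30.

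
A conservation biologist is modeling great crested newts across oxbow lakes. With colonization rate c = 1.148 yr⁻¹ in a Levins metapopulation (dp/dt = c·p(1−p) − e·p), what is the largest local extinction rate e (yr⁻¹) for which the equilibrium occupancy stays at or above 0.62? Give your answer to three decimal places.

1 − e/c ≥ 0.62 ⇒ e ≤ c(1 − 0.62) = 1.148 × 0.3800.
e_max = 0.4362.

0.436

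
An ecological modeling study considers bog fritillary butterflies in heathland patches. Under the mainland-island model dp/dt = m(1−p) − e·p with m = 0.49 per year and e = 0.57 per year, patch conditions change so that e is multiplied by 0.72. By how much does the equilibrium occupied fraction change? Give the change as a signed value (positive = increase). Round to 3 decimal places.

Before: p* = 0.49/(0.49+0.57) = 0.4623.
After: m = 0.49, e = 0.4104; p* = 0.49/0.9004 = 0.5442.
Δp* = 0.5442 − 0.4623 = +0.0819.

0.082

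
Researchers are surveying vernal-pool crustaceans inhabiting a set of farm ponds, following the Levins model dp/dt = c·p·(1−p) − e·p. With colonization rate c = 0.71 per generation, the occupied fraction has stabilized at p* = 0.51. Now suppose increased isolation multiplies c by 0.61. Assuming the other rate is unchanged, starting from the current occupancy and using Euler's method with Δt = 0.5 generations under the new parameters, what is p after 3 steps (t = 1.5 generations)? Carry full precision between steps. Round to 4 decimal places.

0.4225

Balance c(1−p*) = e gives e = 0.71×(1 − 0.51000) = 0.34790.
Starting from p₀ = 0.51000; update p ← p + (dp/dt)·Δt with the new parameters.
p: 0.51000 → 0.47540  (Δp = -0.03460)
p: 0.47540 → 0.44671  (Δp = -0.02869)
p: 0.44671 → 0.42253  (Δp = -0.02418)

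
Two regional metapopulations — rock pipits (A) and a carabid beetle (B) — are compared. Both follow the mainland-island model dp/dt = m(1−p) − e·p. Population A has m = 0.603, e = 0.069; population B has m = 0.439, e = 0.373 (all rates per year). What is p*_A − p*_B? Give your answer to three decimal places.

A: p*_A = m/(m+e) = 0.603/0.6720 = 0.8973.
B: p*_B = 0.439/0.8120 = 0.5406.
p*_A − p*_B = 0.8973 − 0.5406 = 0.3567.

0.357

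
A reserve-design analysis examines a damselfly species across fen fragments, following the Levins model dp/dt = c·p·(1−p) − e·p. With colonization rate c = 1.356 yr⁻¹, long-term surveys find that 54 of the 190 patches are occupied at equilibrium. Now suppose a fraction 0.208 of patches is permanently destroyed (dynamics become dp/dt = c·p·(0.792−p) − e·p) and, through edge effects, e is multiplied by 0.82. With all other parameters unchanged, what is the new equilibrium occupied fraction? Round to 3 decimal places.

Observed p* = 54/190 = 0.28421.
Balance c(1−p*) = e gives e = 1.356×(1 − 0.28421) = 0.97061.
New p* = 0.792 − e/c = 0.792 − 0.79590/1.35600 = 0.20505.

0.205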